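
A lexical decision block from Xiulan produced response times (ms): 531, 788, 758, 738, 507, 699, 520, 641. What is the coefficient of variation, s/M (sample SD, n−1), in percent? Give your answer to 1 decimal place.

17.7%

n = 8, Σ = 5182, M = 647.7500
Σ(x−M)² = 92403.500; s = √(92403.500/7) = 114.8934
CV = 114.8934 / 647.7500 = 0.17737 = 17.737%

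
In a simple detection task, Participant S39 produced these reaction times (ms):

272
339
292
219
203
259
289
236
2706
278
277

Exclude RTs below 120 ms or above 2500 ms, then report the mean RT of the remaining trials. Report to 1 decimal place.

266.4 ms

Excluded: 2706
Retained (n=10): Σ = 2664
Mean = 2664/10 = 266.4000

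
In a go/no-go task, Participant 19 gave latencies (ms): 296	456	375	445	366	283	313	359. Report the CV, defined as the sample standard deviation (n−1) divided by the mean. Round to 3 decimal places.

0.178

n = 8, Σ = 2893, M = 361.6250
Σ(x−M)² = 28915.875; s = √(28915.875/7) = 64.2716
CV = 64.2716 / 361.6250 = 0.17773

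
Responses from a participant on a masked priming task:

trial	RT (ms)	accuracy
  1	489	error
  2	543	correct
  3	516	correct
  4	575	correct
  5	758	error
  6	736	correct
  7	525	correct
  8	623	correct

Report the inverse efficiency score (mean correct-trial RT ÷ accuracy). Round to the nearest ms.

782 ms

Correct trials (n=6): 543, 516, 575, 736, 525, 623
Mean correct RT = 3518/6 = 586.3333 ms
Proportion correct = 6/8
IES = 586.3333 / (6/8) = 781.778 ms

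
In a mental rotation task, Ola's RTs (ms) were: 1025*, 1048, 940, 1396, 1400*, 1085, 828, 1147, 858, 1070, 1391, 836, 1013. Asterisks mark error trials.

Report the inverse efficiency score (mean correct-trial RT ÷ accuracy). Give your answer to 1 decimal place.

Correct trials (n=11): 1048, 940, 1396, 1085, 828, 1147, 858, 1070, 1391, 836, 1013
Mean correct RT = 11612/11 = 1055.6364 ms
Proportion correct = 11/13
IES = 1055.6364 / (11/13) = 1247.570 ms

1247.6 ms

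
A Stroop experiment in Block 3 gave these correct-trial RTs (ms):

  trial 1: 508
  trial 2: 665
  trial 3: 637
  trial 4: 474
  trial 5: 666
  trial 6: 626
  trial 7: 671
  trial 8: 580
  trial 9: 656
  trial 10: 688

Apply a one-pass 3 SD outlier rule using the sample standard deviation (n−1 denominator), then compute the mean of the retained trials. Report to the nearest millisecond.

n = 10, ΣRT = 6171, M = 617.100
Σ(x−M)² = 48362.90; s = √(48362.90/9) = 73.305
Cutoffs: 617.100 ± 3·73.305 → [397.2, 837.0]
No RTs fall outside the cutoffs; all 10 retained. Mean = 6171/10 = 617.100

617 ms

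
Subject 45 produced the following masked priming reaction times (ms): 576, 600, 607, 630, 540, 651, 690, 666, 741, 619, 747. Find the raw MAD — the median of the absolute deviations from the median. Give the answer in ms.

36 ms

Sorted: 540, 576, 600, 607, 619, 630, 651, 666, 690, 741, 747 → median = 630
|x − 630|: 54, 30, 23, 0, 90, 21, 60, 36, 111, 11, 117
Sorted deviations: 0, 11, 21, 23, 30, 36, 54, 60, 90, 111, 117 → MAD = 36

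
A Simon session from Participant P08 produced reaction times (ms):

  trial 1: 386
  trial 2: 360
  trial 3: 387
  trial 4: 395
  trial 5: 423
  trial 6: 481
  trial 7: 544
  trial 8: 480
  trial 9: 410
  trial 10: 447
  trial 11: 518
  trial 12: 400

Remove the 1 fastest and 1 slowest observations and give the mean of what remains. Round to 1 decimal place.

432.7 ms

Sorted: 360, 386, 387, 395, 400, 410, 423, 447, 480, 481, 518, 544
Drop lowest 1 (360) and highest 1 (544)
Remaining (n=10): Σ = 4327, mean = 4327/10 = 432.700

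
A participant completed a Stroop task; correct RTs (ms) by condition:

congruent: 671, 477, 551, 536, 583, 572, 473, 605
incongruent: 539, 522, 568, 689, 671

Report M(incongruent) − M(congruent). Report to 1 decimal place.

M(congruent) = 4468/8 = 558.500
M(incongruent) = 2989/5 = 597.800
Difference = 597.800 − 558.500 = 39.300 ms

39.3 ms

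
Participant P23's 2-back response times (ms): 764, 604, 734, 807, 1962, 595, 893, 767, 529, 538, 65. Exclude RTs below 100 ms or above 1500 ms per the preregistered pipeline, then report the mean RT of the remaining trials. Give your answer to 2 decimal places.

692.33 ms

Excluded: 65, 1962
Retained (n=9): Σ = 6231
Mean = 6231/9 = 692.3333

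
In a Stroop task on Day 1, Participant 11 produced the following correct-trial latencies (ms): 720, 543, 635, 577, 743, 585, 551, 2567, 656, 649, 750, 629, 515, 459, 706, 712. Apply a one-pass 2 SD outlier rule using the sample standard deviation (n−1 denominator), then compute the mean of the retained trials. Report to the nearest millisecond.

629 ms

n = 16, ΣRT = 11997, M = 749.812
Σ(x−M)² = 3632230.44; s = √(3632230.44/15) = 492.086
Cutoffs: 749.812 ± 2·492.086 → [-234.4, 1734.0]
Outside: 2567 → excluded.
Retained (n=15): Σ = 9430, mean = 9430/15 = 628.667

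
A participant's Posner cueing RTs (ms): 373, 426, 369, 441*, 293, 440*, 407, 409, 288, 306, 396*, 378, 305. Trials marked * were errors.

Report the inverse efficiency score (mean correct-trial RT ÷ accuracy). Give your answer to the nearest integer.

462 ms

Correct trials (n=10): 373, 426, 369, 293, 407, 409, 288, 306, 378, 305
Mean correct RT = 3554/10 = 355.4000 ms
Proportion correct = 10/13
IES = 355.4000 / (10/13) = 462.020 ms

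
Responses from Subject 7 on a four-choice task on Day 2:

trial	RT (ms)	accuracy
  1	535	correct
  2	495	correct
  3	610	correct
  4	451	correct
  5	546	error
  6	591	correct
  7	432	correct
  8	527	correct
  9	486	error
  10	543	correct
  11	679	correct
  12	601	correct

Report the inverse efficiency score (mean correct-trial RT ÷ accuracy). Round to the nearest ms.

656 ms

Correct trials (n=10): 535, 495, 610, 451, 591, 432, 527, 543, 679, 601
Mean correct RT = 5464/10 = 546.4000 ms
Proportion correct = 10/12
IES = 546.4000 / (10/12) = 655.680 ms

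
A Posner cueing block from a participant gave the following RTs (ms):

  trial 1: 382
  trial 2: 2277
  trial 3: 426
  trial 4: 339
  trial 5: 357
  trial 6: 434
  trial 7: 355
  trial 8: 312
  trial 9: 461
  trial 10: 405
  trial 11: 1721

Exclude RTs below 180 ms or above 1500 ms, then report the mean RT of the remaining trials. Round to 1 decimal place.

385.7 ms

Excluded: 1721, 2277
Retained (n=9): Σ = 3471
Mean = 3471/9 = 385.6667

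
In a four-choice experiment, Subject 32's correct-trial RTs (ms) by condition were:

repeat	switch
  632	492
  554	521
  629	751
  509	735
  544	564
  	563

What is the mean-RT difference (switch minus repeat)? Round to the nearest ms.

31 ms

M(repeat) = 2868/5 = 573.600
M(switch) = 3626/6 = 604.333
Difference = 604.333 − 573.600 = 30.733 ms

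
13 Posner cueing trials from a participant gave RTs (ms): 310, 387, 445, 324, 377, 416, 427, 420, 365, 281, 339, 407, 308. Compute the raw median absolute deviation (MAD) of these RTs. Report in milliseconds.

Sorted: 281, 308, 310, 324, 339, 365, 377, 387, 407, 416, 420, 427, 445 → median = 377
|x − 377|: 67, 10, 68, 53, 0, 39, 50, 43, 12, 96, 38, 30, 69
Sorted deviations: 0, 10, 12, 30, 38, 39, 43, 50, 53, 67, 68, 69, 96 → MAD = 43

43 ms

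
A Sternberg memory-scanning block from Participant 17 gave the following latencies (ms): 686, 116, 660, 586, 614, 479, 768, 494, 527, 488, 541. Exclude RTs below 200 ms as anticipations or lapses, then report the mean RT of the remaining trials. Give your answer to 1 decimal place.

Excluded: 116
Retained (n=10): Σ = 5843
Mean = 5843/10 = 584.3000

584.3 ms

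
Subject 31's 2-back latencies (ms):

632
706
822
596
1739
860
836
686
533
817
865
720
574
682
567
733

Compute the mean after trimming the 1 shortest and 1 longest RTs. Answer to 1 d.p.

Sorted: 533, 567, 574, 596, 632, 682, 686, 706, 720, 733, 817, 822, 836, 860, 865, 1739
Drop lowest 1 (533) and highest 1 (1739)
Remaining (n=14): Σ = 10096, mean = 10096/14 = 721.143

721.1 ms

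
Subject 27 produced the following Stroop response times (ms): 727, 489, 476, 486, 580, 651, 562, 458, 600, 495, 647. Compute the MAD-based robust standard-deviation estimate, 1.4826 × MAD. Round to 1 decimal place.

Sorted: 458, 476, 486, 489, 495, 562, 580, 600, 647, 651, 727 → median = 562
|x − 562| sorted: 0, 18, 38, 67, 73, 76, 85, 86, 89, 104, 165 → MAD = 76
Robust SD ≈ 1.4826 × 76 = 112.678

112.7 ms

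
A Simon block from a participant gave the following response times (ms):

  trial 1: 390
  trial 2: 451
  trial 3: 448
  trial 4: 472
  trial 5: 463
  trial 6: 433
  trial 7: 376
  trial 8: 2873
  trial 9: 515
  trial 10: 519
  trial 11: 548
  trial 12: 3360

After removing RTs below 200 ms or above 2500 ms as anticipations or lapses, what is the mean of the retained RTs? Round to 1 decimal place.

461.5 ms

Excluded: 2873, 3360
Retained (n=10): Σ = 4615
Mean = 4615/10 = 461.5000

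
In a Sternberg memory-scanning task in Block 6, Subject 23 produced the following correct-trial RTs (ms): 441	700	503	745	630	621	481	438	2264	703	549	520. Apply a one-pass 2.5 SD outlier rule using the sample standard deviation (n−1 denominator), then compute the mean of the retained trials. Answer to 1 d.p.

n = 12, ΣRT = 8595, M = 716.250
Σ(x−M)² = 2733798.25; s = √(2733798.25/11) = 498.525
Cutoffs: 716.250 ± 2.5·498.525 → [-530.1, 1962.6]
Outside: 2264 → excluded.
Retained (n=11): Σ = 6331, mean = 6331/11 = 575.545

575.5 ms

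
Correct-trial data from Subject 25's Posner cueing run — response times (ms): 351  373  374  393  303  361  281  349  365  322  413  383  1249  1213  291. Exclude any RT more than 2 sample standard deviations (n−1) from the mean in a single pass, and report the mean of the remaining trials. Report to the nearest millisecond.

351 ms

n = 15, ΣRT = 7021, M = 468.067
Σ(x−M)² = 1363468.93; s = √(1363468.93/14) = 312.075
Cutoffs: 468.067 ± 2·312.075 → [-156.1, 1092.2]
Outside: 1213, 1249 → excluded.
Retained (n=13): Σ = 4559, mean = 4559/13 = 350.692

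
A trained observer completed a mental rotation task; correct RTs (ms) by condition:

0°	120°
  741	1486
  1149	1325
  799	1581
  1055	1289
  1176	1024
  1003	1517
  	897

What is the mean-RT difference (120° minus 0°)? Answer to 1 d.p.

315.5 ms

M(0°) = 5923/6 = 987.167
M(120°) = 9119/7 = 1302.714
Difference = 1302.714 − 987.167 = 315.548 ms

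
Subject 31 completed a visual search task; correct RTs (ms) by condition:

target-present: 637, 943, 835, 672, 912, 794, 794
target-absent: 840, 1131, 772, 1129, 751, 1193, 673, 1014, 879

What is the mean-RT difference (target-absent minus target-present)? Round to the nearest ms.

133 ms

M(target-present) = 5587/7 = 798.143
M(target-absent) = 8382/9 = 931.333
Difference = 931.333 − 798.143 = 133.190 ms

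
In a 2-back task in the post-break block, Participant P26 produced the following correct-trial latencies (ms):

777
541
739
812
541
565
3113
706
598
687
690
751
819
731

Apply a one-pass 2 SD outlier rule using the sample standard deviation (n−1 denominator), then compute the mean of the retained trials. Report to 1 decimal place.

689.0 ms

n = 14, ΣRT = 12070, M = 862.143
Σ(x−M)² = 5571717.71; s = √(5571717.71/13) = 654.671
Cutoffs: 862.143 ± 2·654.671 → [-447.2, 2171.5]
Outside: 3113 → excluded.
Retained (n=13): Σ = 8957, mean = 8957/13 = 689.000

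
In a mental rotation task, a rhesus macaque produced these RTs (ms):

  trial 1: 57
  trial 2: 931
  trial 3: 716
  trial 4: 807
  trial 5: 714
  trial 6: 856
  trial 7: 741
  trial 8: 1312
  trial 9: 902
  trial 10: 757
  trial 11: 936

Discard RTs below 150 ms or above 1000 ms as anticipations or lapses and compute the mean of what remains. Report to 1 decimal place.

817.8 ms

Excluded: 57, 1312
Retained (n=9): Σ = 7360
Mean = 7360/9 = 817.7778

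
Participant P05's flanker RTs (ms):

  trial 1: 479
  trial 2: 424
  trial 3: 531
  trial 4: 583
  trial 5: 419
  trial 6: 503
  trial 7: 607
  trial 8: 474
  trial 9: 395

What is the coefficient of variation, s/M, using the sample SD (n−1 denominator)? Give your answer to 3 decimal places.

n = 9, Σ = 4415, M = 490.5556
Σ(x−M)² = 42984.222; s = √(42984.222/8) = 73.3009
CV = 73.3009 / 490.5556 = 0.14942

0.149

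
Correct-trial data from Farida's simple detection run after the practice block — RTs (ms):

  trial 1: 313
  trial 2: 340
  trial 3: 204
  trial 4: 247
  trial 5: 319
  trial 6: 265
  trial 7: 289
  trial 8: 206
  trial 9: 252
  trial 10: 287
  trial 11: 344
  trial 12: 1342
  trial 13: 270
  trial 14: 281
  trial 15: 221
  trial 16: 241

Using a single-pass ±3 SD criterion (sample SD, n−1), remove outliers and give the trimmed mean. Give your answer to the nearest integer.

272 ms

n = 16, ΣRT = 5421, M = 338.812
Σ(x−M)² = 1101390.44; s = √(1101390.44/15) = 270.972
Cutoffs: 338.812 ± 3·270.972 → [-474.1, 1151.7]
Outside: 1342 → excluded.
Retained (n=15): Σ = 4079, mean = 4079/15 = 271.933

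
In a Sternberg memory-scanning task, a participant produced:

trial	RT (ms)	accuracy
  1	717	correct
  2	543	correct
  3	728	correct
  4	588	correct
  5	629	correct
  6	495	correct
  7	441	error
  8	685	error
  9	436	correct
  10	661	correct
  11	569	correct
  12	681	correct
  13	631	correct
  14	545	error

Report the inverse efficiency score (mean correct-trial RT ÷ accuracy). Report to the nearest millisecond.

Correct trials (n=11): 717, 543, 728, 588, 629, 495, 436, 661, 569, 681, 631
Mean correct RT = 6678/11 = 607.0909 ms
Proportion correct = 11/14
IES = 607.0909 / (11/14) = 772.661 ms

773 ms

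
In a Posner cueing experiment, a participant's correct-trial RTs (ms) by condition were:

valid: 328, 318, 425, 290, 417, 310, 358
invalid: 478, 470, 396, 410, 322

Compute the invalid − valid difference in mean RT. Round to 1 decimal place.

65.8 ms

M(valid) = 2446/7 = 349.429
M(invalid) = 2076/5 = 415.200
Difference = 415.200 − 349.429 = 65.771 ms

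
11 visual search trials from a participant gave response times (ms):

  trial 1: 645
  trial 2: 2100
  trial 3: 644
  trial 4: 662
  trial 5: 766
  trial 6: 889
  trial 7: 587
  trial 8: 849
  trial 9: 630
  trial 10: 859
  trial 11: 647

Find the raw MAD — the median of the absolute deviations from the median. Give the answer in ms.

Sorted: 587, 630, 644, 645, 647, 662, 766, 849, 859, 889, 2100 → median = 662
|x − 662|: 17, 1438, 18, 0, 104, 227, 75, 187, 32, 197, 15
Sorted deviations: 0, 15, 17, 18, 32, 75, 104, 187, 197, 227, 1438 → MAD = 75

75 ms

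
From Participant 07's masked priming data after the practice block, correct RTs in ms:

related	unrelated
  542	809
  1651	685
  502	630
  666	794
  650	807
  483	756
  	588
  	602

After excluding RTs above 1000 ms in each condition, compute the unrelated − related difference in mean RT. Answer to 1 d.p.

related: exclude 1651
M(related) = 2843/5 = 568.600
M(unrelated) = 5671/8 = 708.875
Difference = 708.875 − 568.600 = 140.275 ms

140.3 ms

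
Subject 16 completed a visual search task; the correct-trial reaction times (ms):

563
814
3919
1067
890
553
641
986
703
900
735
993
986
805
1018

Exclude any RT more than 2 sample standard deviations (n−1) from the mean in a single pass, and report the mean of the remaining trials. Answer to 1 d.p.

832.4 ms

n = 15, ΣRT = 15573, M = 1038.200
Σ(x−M)² = 9276740.40; s = √(9276740.40/14) = 814.017
Cutoffs: 1038.200 ± 2·814.017 → [-589.8, 2666.2]
Outside: 3919 → excluded.
Retained (n=14): Σ = 11654, mean = 11654/14 = 832.429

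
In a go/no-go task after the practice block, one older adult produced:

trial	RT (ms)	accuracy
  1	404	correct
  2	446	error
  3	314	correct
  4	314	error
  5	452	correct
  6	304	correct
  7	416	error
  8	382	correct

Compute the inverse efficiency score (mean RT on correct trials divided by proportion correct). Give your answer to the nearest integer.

Correct trials (n=5): 404, 314, 452, 304, 382
Mean correct RT = 1856/5 = 371.2000 ms
Proportion correct = 5/8
IES = 371.2000 / (5/8) = 593.920 ms

594 ms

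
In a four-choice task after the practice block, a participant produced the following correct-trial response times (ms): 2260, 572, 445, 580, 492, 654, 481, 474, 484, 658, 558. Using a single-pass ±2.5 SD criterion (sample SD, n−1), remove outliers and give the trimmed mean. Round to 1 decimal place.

n = 11, ΣRT = 7658, M = 696.182
Σ(x−M)² = 2742249.64; s = √(2742249.64/10) = 523.665
Cutoffs: 696.182 ± 2.5·523.665 → [-613.0, 2005.3]
Outside: 2260 → excluded.
Retained (n=10): Σ = 5398, mean = 5398/10 = 539.800

539.8 ms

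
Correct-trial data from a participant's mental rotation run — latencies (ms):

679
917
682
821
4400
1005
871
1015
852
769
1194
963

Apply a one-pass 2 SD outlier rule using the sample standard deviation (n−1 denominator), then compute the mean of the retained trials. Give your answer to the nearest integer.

888 ms

n = 12, ΣRT = 14168, M = 1180.667
Σ(x−M)² = 11542570.67; s = √(11542570.67/11) = 1024.365
Cutoffs: 1180.667 ± 2·1024.365 → [-868.1, 3229.4]
Outside: 4400 → excluded.
Retained (n=11): Σ = 9768, mean = 9768/11 = 888.000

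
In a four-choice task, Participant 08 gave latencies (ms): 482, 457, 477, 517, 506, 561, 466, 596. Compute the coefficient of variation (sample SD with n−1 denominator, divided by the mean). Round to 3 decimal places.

0.096

n = 8, Σ = 4062, M = 507.7500
Σ(x−M)² = 16639.500; s = √(16639.500/7) = 48.7552
CV = 48.7552 / 507.7500 = 0.09602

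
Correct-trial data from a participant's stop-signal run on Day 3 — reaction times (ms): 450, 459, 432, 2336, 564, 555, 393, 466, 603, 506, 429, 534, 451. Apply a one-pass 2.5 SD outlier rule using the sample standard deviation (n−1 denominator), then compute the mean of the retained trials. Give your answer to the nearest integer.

n = 13, ΣRT = 8178, M = 629.077
Σ(x−M)² = 3202078.92; s = √(3202078.92/12) = 516.565
Cutoffs: 629.077 ± 2.5·516.565 → [-662.3, 1920.5]
Outside: 2336 → excluded.
Retained (n=12): Σ = 5842, mean = 5842/12 = 486.833

487 ms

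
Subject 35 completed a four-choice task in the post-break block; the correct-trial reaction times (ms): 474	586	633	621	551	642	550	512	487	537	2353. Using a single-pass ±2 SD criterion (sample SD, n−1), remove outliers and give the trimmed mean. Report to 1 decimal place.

559.3 ms

n = 11, ΣRT = 7946, M = 722.364
Σ(x−M)² = 2957056.55; s = √(2957056.55/10) = 543.788
Cutoffs: 722.364 ± 2·543.788 → [-365.2, 1809.9]
Outside: 2353 → excluded.
Retained (n=10): Σ = 5593, mean = 5593/10 = 559.300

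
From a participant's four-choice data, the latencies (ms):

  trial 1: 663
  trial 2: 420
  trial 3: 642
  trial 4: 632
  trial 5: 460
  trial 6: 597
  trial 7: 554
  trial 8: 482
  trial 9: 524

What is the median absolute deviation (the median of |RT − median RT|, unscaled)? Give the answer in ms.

78 ms

Sorted: 420, 460, 482, 524, 554, 597, 632, 642, 663 → median = 554
|x − 554|: 109, 134, 88, 78, 94, 43, 0, 72, 30
Sorted deviations: 0, 30, 43, 72, 78, 88, 94, 109, 134 → MAD = 78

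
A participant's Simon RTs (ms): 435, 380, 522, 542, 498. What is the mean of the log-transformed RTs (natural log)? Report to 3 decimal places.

6.156

ln(RT): 6.0753, 5.9402, 6.2577, 6.2953, 6.2106
Σ ln(RT) = 30.7791
Mean = 30.7791/5 = 6.15581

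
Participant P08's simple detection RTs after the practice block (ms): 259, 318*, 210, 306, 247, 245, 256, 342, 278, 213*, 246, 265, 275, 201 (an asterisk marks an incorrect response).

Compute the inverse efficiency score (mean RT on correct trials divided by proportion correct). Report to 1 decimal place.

304.3 ms

Correct trials (n=12): 259, 210, 306, 247, 245, 256, 342, 278, 246, 265, 275, 201
Mean correct RT = 3130/12 = 260.8333 ms
Proportion correct = 12/14
IES = 260.8333 / (12/14) = 304.306 ms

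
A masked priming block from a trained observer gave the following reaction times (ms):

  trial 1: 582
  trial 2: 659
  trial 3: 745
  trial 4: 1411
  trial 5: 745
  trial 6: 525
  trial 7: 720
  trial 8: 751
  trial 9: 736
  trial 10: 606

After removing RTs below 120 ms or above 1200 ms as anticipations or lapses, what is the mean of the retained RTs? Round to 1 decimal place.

674.3 ms

Excluded: 1411
Retained (n=9): Σ = 6069
Mean = 6069/9 = 674.3333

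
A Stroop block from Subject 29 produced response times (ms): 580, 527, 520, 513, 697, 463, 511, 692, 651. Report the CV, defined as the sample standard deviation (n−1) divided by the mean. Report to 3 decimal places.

n = 9, Σ = 5154, M = 572.6667
Σ(x−M)² = 60138.000; s = √(60138.000/8) = 86.7021
CV = 86.7021 / 572.6667 = 0.15140

0.151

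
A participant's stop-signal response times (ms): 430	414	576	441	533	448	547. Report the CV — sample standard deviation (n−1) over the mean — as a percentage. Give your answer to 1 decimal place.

13.5%

n = 7, Σ = 3389, M = 484.1429
Σ(x−M)² = 25794.857; s = √(25794.857/6) = 65.5678
CV = 65.5678 / 484.1429 = 0.13543 = 13.543%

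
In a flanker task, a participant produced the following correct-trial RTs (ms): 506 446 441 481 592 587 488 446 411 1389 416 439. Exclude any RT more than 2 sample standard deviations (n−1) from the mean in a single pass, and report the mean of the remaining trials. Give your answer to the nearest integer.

478 ms

n = 12, ΣRT = 6642, M = 553.500
Σ(x−M)² = 800559.00; s = √(800559.00/11) = 269.774
Cutoffs: 553.500 ± 2·269.774 → [14.0, 1093.0]
Outside: 1389 → excluded.
Retained (n=11): Σ = 5253, mean = 5253/11 = 477.545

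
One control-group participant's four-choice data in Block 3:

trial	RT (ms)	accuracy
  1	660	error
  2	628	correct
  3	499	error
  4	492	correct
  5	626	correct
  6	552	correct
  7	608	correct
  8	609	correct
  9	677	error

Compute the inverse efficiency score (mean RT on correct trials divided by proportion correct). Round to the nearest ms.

Correct trials (n=6): 628, 492, 626, 552, 608, 609
Mean correct RT = 3515/6 = 585.8333 ms
Proportion correct = 6/9
IES = 585.8333 / (6/9) = 878.750 ms

879 ms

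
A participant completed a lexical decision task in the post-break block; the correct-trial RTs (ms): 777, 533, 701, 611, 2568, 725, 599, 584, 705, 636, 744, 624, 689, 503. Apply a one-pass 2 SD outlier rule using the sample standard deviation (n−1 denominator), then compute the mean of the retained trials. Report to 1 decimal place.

n = 14, ΣRT = 10999, M = 785.643
Σ(x−M)² = 3503523.21; s = √(3503523.21/13) = 519.136
Cutoffs: 785.643 ± 2·519.136 → [-252.6, 1823.9]
Outside: 2568 → excluded.
Retained (n=13): Σ = 8431, mean = 8431/13 = 648.538

648.5 ms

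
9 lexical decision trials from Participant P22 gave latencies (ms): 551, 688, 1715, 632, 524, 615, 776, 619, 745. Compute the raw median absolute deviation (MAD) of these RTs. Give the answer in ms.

81 ms

Sorted: 524, 551, 615, 619, 632, 688, 745, 776, 1715 → median = 632
|x − 632|: 81, 56, 1083, 0, 108, 17, 144, 13, 113
Sorted deviations: 0, 13, 17, 56, 81, 108, 113, 144, 1083 → MAD = 81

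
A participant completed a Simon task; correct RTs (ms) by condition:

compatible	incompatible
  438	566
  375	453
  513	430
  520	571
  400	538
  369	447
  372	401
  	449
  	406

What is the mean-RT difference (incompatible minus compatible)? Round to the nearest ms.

M(compatible) = 2987/7 = 426.714
M(incompatible) = 4261/9 = 473.444
Difference = 473.444 − 426.714 = 46.730 ms

47 ms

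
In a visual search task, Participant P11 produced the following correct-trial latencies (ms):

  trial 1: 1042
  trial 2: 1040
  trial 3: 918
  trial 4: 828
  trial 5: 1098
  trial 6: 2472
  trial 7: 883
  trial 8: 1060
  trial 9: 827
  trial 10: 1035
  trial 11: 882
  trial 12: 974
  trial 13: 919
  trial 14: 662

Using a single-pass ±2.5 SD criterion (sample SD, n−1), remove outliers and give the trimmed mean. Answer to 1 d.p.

n = 14, ΣRT = 14640, M = 1045.714
Σ(x−M)² = 2370650.86; s = √(2370650.86/13) = 427.034
Cutoffs: 1045.714 ± 2.5·427.034 → [-21.9, 2113.3]
Outside: 2472 → excluded.
Retained (n=13): Σ = 12168, mean = 12168/13 = 936.000

936.0 ms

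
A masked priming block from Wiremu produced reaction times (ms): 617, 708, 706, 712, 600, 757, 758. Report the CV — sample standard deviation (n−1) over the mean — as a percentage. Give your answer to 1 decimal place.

n = 7, Σ = 4858, M = 694.0000
Σ(x−M)² = 23494.000; s = √(23494.000/6) = 62.5753
CV = 62.5753 / 694.0000 = 0.09017 = 9.017%

9.0%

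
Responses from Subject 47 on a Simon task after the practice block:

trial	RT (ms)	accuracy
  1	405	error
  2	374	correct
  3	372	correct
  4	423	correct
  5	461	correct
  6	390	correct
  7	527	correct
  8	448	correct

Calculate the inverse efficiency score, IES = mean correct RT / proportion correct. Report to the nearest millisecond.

Correct trials (n=7): 374, 372, 423, 461, 390, 527, 448
Mean correct RT = 2995/7 = 427.8571 ms
Proportion correct = 7/8
IES = 427.8571 / (7/8) = 488.980 ms

489 ms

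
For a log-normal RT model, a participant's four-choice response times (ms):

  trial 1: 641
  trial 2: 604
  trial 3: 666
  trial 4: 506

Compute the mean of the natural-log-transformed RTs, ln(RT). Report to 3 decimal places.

ln(RT): 6.4630, 6.4036, 6.5013, 6.2265
Σ ln(RT) = 25.5944
Mean = 25.5944/4 = 6.39861

6.399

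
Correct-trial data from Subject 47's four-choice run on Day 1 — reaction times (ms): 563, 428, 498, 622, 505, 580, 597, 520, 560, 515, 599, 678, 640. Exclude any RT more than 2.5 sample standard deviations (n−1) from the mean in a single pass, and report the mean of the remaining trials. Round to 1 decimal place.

561.9 ms

n = 13, ΣRT = 7305, M = 561.923
Σ(x−M)² = 55336.92; s = √(55336.92/12) = 67.907
Cutoffs: 561.923 ± 2.5·67.907 → [392.2, 731.7]
No RTs fall outside the cutoffs; all 13 retained. Mean = 7305/13 = 561.923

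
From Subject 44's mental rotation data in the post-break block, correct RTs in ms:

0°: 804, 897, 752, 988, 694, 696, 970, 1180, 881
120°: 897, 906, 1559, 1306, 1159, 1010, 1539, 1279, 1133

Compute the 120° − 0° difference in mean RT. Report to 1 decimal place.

325.1 ms

M(0°) = 7862/9 = 873.556
M(120°) = 10788/9 = 1198.667
Difference = 1198.667 − 873.556 = 325.111 ms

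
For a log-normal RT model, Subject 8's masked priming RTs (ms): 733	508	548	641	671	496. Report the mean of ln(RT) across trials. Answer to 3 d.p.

6.385

ln(RT): 6.5971, 6.2305, 6.3063, 6.4630, 6.5088, 6.2066
Σ ln(RT) = 38.3123
Mean = 38.3123/6 = 6.38538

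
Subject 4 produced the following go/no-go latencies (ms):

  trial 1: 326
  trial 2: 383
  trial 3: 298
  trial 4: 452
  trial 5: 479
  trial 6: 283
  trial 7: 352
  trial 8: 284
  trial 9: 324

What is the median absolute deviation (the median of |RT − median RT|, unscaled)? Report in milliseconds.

Sorted: 283, 284, 298, 324, 326, 352, 383, 452, 479 → median = 326
|x − 326|: 0, 57, 28, 126, 153, 43, 26, 42, 2
Sorted deviations: 0, 2, 26, 28, 42, 43, 57, 126, 153 → MAD = 42

42 ms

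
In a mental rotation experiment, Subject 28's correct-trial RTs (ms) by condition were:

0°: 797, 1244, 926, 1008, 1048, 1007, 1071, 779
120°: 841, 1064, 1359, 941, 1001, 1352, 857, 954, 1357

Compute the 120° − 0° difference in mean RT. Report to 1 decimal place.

M(0°) = 7880/8 = 985.000
M(120°) = 9726/9 = 1080.667
Difference = 1080.667 − 985.000 = 95.667 ms

95.7 ms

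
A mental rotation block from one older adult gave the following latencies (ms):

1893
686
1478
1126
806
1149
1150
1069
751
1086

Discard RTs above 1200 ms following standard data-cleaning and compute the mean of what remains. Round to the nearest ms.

978 ms

Excluded: 1478, 1893
Retained (n=8): Σ = 7823
Mean = 7823/8 = 977.8750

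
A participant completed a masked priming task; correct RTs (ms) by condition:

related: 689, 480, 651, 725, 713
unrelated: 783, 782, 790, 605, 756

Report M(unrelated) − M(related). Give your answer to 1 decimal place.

M(related) = 3258/5 = 651.600
M(unrelated) = 3716/5 = 743.200
Difference = 743.200 − 651.600 = 91.600 ms

91.6 ms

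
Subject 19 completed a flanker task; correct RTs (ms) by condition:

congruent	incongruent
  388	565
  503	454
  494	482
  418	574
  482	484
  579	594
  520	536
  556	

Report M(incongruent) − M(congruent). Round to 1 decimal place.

M(congruent) = 3940/8 = 492.500
M(incongruent) = 3689/7 = 527.000
Difference = 527.000 − 492.500 = 34.500 ms

34.5 ms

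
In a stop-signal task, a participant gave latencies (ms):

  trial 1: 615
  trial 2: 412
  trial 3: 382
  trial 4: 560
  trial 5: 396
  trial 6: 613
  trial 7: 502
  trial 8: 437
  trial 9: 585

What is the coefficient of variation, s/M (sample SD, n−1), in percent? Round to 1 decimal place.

19.1%

n = 9, Σ = 4502, M = 500.2222
Σ(x−M)² = 73275.556; s = √(73275.556/8) = 95.7050
CV = 95.7050 / 500.2222 = 0.19132 = 19.132%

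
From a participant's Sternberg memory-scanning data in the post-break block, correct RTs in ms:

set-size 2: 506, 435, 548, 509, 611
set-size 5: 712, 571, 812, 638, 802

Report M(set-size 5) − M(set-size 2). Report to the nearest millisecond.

M(set-size 2) = 2609/5 = 521.800
M(set-size 5) = 3535/5 = 707.000
Difference = 707.000 − 521.800 = 185.200 ms

185 ms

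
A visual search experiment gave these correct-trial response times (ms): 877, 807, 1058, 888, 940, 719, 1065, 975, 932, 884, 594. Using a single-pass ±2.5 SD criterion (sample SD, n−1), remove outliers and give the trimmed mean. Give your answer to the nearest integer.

885 ms

n = 11, ΣRT = 9739, M = 885.364
Σ(x−M)² = 194056.55; s = √(194056.55/10) = 139.304
Cutoffs: 885.364 ± 2.5·139.304 → [537.1, 1233.6]
No RTs fall outside the cutoffs; all 11 retained. Mean = 9739/11 = 885.364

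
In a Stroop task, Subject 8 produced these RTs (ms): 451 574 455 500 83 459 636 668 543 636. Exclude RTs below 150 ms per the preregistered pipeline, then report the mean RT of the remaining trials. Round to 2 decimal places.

Excluded: 83
Retained (n=9): Σ = 4922
Mean = 4922/9 = 546.8889

546.89 ms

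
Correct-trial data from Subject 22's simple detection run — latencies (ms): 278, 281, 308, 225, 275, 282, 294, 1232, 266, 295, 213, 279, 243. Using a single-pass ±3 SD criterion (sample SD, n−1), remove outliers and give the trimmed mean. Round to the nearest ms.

n = 13, ΣRT = 4471, M = 343.923
Σ(x−M)² = 863502.92; s = √(863502.92/12) = 268.251
Cutoffs: 343.923 ± 3·268.251 → [-460.8, 1148.7]
Outside: 1232 → excluded.
Retained (n=12): Σ = 3239, mean = 3239/12 = 269.917

270 ms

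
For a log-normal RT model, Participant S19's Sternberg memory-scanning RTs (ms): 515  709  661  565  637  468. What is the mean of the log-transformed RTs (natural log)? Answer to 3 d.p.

6.374

ln(RT): 6.2442, 6.5639, 6.4938, 6.3368, 6.4568, 6.1485
Σ ln(RT) = 38.2438
Mean = 38.2438/6 = 6.37397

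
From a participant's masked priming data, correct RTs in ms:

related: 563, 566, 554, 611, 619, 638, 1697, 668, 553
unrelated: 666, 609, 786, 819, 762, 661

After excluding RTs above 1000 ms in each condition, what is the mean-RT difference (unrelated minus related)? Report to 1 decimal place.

related: exclude 1697
M(related) = 4772/8 = 596.500
M(unrelated) = 4303/6 = 717.167
Difference = 717.167 − 596.500 = 120.667 ms

120.7 ms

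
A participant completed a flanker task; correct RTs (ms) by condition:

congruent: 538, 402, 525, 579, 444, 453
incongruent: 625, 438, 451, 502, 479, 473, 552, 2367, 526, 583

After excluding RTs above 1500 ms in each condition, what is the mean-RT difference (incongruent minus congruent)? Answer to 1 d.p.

24.2 ms

incongruent: exclude 2367
M(congruent) = 2941/6 = 490.167
M(incongruent) = 4629/9 = 514.333
Difference = 514.333 − 490.167 = 24.167 ms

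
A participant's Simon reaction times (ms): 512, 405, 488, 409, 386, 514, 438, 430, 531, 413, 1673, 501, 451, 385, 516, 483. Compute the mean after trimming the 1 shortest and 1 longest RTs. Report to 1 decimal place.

462.6 ms

Sorted: 385, 386, 405, 409, 413, 430, 438, 451, 483, 488, 501, 512, 514, 516, 531, 1673
Drop lowest 1 (385) and highest 1 (1673)
Remaining (n=14): Σ = 6477, mean = 6477/14 = 462.643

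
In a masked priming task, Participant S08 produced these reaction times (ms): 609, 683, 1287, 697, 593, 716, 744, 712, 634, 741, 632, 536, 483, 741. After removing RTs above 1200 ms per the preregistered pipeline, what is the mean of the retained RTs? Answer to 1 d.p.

655.5 ms

Excluded: 1287
Retained (n=13): Σ = 8521
Mean = 8521/13 = 655.4615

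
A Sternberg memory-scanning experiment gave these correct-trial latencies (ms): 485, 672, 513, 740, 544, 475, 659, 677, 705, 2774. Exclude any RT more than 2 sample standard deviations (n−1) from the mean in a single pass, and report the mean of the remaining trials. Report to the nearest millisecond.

n = 10, ΣRT = 8244, M = 824.400
Σ(x−M)² = 4307496.40; s = √(4307496.40/9) = 691.817
Cutoffs: 824.400 ± 2·691.817 → [-559.2, 2208.0]
Outside: 2774 → excluded.
Retained (n=9): Σ = 5470, mean = 5470/9 = 607.778

608 ms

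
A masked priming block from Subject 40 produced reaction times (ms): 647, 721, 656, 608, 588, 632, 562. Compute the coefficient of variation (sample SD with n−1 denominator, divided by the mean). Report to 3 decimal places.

n = 7, Σ = 4414, M = 630.5714
Σ(x−M)² = 16119.714; s = √(16119.714/6) = 51.8326
CV = 51.8326 / 630.5714 = 0.08220

0.082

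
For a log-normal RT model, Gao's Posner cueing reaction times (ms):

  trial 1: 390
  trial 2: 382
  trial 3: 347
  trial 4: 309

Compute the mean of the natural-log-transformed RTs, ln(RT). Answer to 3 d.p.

ln(RT): 5.9661, 5.9454, 5.8493, 5.7333
Σ ln(RT) = 23.4942
Mean = 23.4942/4 = 5.87356

5.874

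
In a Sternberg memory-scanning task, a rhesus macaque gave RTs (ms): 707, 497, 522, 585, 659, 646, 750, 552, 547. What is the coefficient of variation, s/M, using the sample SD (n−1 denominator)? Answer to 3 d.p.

0.144

n = 9, Σ = 5465, M = 607.2222
Σ(x−M)² = 61107.556; s = √(61107.556/8) = 87.3982
CV = 87.3982 / 607.2222 = 0.14393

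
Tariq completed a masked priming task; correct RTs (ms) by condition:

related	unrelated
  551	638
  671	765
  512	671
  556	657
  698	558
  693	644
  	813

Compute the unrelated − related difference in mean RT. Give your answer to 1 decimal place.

M(related) = 3681/6 = 613.500
M(unrelated) = 4746/7 = 678.000
Difference = 678.000 − 613.500 = 64.500 ms

64.5 ms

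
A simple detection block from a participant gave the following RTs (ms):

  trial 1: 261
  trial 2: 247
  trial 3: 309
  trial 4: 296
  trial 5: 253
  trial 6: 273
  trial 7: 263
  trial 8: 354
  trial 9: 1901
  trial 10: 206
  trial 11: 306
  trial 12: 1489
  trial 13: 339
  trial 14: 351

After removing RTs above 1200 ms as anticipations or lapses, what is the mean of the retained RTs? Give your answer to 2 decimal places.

Excluded: 1489, 1901
Retained (n=12): Σ = 3458
Mean = 3458/12 = 288.1667

288.17 ms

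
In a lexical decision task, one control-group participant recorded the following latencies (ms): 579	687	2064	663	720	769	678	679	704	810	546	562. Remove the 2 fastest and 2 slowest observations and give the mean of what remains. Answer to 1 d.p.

684.9 ms

Sorted: 546, 562, 579, 663, 678, 679, 687, 704, 720, 769, 810, 2064
Drop lowest 2 (546, 562) and highest 2 (810, 2064)
Remaining (n=8): Σ = 5479, mean = 5479/8 = 684.875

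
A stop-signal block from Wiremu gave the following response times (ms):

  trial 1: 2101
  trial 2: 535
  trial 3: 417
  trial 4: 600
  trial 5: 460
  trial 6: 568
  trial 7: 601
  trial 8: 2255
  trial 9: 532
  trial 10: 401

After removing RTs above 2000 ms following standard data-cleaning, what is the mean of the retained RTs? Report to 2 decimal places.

Excluded: 2101, 2255
Retained (n=8): Σ = 4114
Mean = 4114/8 = 514.2500

514.25 ms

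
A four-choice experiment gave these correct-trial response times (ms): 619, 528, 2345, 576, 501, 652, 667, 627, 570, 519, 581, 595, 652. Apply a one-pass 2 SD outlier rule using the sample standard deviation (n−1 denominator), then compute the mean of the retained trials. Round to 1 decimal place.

n = 13, ΣRT = 9432, M = 725.538
Σ(x−M)² = 2874541.23; s = √(2874541.23/12) = 489.433
Cutoffs: 725.538 ± 2·489.433 → [-253.3, 1704.4]
Outside: 2345 → excluded.
Retained (n=12): Σ = 7087, mean = 7087/12 = 590.583

590.6 ms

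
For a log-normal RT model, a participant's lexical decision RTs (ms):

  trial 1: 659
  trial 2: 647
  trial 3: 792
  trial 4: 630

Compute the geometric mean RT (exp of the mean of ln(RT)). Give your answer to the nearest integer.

ln(RT): 6.4907, 6.4723, 6.6746, 6.4457
Mean ln(RT) = 26.0834/4 = 6.52084
Geometric mean = exp(6.52084) = 679.15 ms

679 ms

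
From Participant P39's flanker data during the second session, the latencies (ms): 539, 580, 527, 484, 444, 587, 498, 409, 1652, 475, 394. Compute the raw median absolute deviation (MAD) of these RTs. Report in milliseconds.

Sorted: 394, 409, 444, 475, 484, 498, 527, 539, 580, 587, 1652 → median = 498
|x − 498|: 41, 82, 29, 14, 54, 89, 0, 89, 1154, 23, 104
Sorted deviations: 0, 14, 23, 29, 41, 54, 82, 89, 89, 104, 1154 → MAD = 54

54 ms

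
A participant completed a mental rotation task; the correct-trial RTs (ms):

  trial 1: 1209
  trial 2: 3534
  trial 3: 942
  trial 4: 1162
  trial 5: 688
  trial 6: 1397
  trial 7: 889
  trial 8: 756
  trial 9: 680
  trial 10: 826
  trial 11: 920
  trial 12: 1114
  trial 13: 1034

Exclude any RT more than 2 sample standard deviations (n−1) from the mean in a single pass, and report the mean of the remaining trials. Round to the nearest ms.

n = 13, ΣRT = 15151, M = 1165.462
Σ(x−M)² = 6618575.23; s = √(6618575.23/12) = 742.663
Cutoffs: 1165.462 ± 2·742.663 → [-319.9, 2650.8]
Outside: 3534 → excluded.
Retained (n=12): Σ = 11617, mean = 11617/12 = 968.083

968 ms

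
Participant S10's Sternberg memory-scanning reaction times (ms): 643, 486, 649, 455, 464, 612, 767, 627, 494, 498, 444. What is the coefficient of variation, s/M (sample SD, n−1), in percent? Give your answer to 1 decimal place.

n = 11, Σ = 6139, M = 558.0909
Σ(x−M)² = 112184.909; s = √(112184.909/10) = 105.9174
CV = 105.9174 / 558.0909 = 0.18979 = 18.979%

19.0%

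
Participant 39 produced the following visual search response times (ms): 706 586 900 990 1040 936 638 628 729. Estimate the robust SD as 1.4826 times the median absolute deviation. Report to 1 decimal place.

Sorted: 586, 628, 638, 706, 729, 900, 936, 990, 1040 → median = 729
|x − 729| sorted: 0, 23, 91, 101, 143, 171, 207, 261, 311 → MAD = 143
Robust SD ≈ 1.4826 × 143 = 212.012

212.0 ms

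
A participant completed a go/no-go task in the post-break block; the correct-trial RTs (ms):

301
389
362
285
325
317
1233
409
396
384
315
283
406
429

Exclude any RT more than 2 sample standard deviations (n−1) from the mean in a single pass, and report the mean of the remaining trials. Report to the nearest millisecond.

n = 14, ΣRT = 5834, M = 416.714
Σ(x−M)² = 749226.86; s = √(749226.86/13) = 240.068
Cutoffs: 416.714 ± 2·240.068 → [-63.4, 896.9]
Outside: 1233 → excluded.
Retained (n=13): Σ = 4601, mean = 4601/13 = 353.923

354 ms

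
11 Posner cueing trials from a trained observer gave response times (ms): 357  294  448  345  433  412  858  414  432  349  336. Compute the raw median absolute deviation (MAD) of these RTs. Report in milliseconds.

55 ms

Sorted: 294, 336, 345, 349, 357, 412, 414, 432, 433, 448, 858 → median = 412
|x − 412|: 55, 118, 36, 67, 21, 0, 446, 2, 20, 63, 76
Sorted deviations: 0, 2, 20, 21, 36, 55, 63, 67, 76, 118, 446 → MAD = 55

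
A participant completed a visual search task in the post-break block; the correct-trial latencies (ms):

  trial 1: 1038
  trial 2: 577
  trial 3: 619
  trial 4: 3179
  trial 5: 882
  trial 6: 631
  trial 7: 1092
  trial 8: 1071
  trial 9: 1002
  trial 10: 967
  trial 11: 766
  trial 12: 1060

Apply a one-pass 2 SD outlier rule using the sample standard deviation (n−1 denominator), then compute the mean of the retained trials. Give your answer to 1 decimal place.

882.3 ms

n = 12, ΣRT = 12884, M = 1073.667
Σ(x−M)² = 5231492.67; s = √(5231492.67/11) = 689.631
Cutoffs: 1073.667 ± 2·689.631 → [-305.6, 2452.9]
Outside: 3179 → excluded.
Retained (n=11): Σ = 9705, mean = 9705/11 = 882.273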